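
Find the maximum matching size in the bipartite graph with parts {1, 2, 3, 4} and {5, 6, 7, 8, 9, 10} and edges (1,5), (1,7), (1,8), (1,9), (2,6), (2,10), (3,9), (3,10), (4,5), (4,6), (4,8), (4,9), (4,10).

Step 1: List the neighbors of each left vertex:
  1: 5, 7, 8, 9
  2: 6, 10
  3: 9, 10
  4: 5, 6, 8, 9, 10

Step 2: Greedily match left vertices, then look for augmenting paths:
  Match 1 -- 5
  Match 2 -- 6
  Match 3 -- 9
  Match 4 -- 8
  No augmenting path remains.

Step 3: Verify this is maximum:
  Matching size 4 = min(|L|, |R|) = min(4, 6), which is an upper bound, so this matching is maximum.

Maximum matching: {(1,5), (2,6), (3,9), (4,8)}
Size: 4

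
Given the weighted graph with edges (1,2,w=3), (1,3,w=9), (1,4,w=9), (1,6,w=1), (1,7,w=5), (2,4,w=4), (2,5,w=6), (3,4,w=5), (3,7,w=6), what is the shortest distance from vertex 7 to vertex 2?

Step 1: Build adjacency list with weights:
  1: 2(w=3), 3(w=9), 4(w=9), 6(w=1), 7(w=5)
  2: 1(w=3), 4(w=4), 5(w=6)
  3: 1(w=9), 4(w=5), 7(w=6)
  4: 1(w=9), 2(w=4), 3(w=5)
  5: 2(w=6)
  6: 1(w=1)
  7: 1(w=5), 3(w=6)

Step 2: Apply Dijkstra's algorithm from vertex 7:
  Visit vertex 7 (distance=0)
    Update dist[1] = 5
    Update dist[3] = 6
  Visit vertex 1 (distance=5)
    Update dist[2] = 8
    Update dist[4] = 14
    Update dist[6] = 6
  Visit vertex 3 (distance=6)
    Update dist[4] = 11
  Visit vertex 6 (distance=6)
  Visit vertex 2 (distance=8)
    Update dist[5] = 14

Step 3: Shortest path: 7 -> 1 -> 2
Total weight: 5 + 3 = 8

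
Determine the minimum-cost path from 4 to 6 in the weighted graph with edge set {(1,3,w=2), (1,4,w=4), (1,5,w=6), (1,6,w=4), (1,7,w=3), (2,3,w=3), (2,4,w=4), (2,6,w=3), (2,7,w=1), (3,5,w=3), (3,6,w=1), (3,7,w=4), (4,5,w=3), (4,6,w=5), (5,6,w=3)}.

Step 1: Build adjacency list with weights:
  1: 3(w=2), 4(w=4), 5(w=6), 6(w=4), 7(w=3)
  2: 3(w=3), 4(w=4), 6(w=3), 7(w=1)
  3: 1(w=2), 2(w=3), 5(w=3), 6(w=1), 7(w=4)
  4: 1(w=4), 2(w=4), 5(w=3), 6(w=5)
  5: 1(w=6), 3(w=3), 4(w=3), 6(w=3)
  6: 1(w=4), 2(w=3), 3(w=1), 4(w=5), 5(w=3)
  7: 1(w=3), 2(w=1), 3(w=4)

Step 2: Apply Dijkstra's algorithm from vertex 4:
  Visit vertex 4 (distance=0)
    Update dist[1] = 4
    Update dist[2] = 4
    Update dist[5] = 3
    Update dist[6] = 5
  Visit vertex 5 (distance=3)
    Update dist[3] = 6
  Visit vertex 1 (distance=4)
    Update dist[7] = 7
  Visit vertex 2 (distance=4)
    Update dist[7] = 5
  Visit vertex 6 (distance=5)

Step 3: Shortest path: 4 -> 6
Total weight: 5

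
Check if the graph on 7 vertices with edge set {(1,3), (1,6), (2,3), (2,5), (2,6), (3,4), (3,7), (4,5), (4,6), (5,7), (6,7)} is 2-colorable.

Step 1: Attempt 2-coloring using BFS:
  Start at vertex 1, assign color 0
  Color vertex 3 with color 1 (neighbor of 1)
  Color vertex 6 with color 1 (neighbor of 1)
  Color vertex 2 with color 0 (neighbor of 3)
  Color vertex 4 with color 0 (neighbor of 3)
  Color vertex 7 with color 0 (neighbor of 3)
  Color vertex 5 with color 1 (neighbor of 2)

Step 2: 2-coloring succeeded. No conflicts found.
  Set A (color 0): {1, 2, 4, 7}
  Set B (color 1): {3, 5, 6}

The graph is bipartite with partition {1, 2, 4, 7}, {3, 5, 6}.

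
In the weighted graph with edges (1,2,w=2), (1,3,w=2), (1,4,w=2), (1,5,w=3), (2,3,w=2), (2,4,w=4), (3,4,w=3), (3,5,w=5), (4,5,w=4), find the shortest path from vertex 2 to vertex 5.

Step 1: Build adjacency list with weights:
  1: 2(w=2), 3(w=2), 4(w=2), 5(w=3)
  2: 1(w=2), 3(w=2), 4(w=4)
  3: 1(w=2), 2(w=2), 4(w=3), 5(w=5)
  4: 1(w=2), 2(w=4), 3(w=3), 5(w=4)
  5: 1(w=3), 3(w=5), 4(w=4)

Step 2: Apply Dijkstra's algorithm from vertex 2:
  Visit vertex 2 (distance=0)
    Update dist[1] = 2
    Update dist[3] = 2
    Update dist[4] = 4
  Visit vertex 1 (distance=2)
    Update dist[5] = 5
  Visit vertex 3 (distance=2)
  Visit vertex 4 (distance=4)
  Visit vertex 5 (distance=5)

Step 3: Shortest path: 2 -> 1 -> 5
Total weight: 2 + 3 = 5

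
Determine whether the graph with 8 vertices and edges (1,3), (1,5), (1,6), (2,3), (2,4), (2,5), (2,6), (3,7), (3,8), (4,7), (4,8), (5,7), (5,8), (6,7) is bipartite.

Step 1: Attempt 2-coloring using BFS:
  Start at vertex 1, assign color 0
  Color vertex 3 with color 1 (neighbor of 1)
  Color vertex 5 with color 1 (neighbor of 1)
  Color vertex 6 with color 1 (neighbor of 1)
  Color vertex 2 with color 0 (neighbor of 3)
  Color vertex 7 with color 0 (neighbor of 3)
  Color vertex 8 with color 0 (neighbor of 3)
  Color vertex 4 with color 1 (neighbor of 2)

Step 2: 2-coloring succeeded. No conflicts found.
  Set A (color 0): {1, 2, 7, 8}
  Set B (color 1): {3, 4, 5, 6}

The graph is bipartite with partition {1, 2, 7, 8}, {3, 4, 5, 6}.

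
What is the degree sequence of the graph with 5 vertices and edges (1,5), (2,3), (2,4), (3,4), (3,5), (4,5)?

Step 1: Count edges incident to each vertex:
  deg(1) = 1 (neighbors: 5)
  deg(2) = 2 (neighbors: 3, 4)
  deg(3) = 3 (neighbors: 2, 4, 5)
  deg(4) = 3 (neighbors: 2, 3, 5)
  deg(5) = 3 (neighbors: 1, 3, 4)

Step 2: Sort degrees in non-increasing order:
  Degrees: [1, 2, 3, 3, 3] -> sorted: [3, 3, 3, 2, 1]

Degree sequence: [3, 3, 3, 2, 1]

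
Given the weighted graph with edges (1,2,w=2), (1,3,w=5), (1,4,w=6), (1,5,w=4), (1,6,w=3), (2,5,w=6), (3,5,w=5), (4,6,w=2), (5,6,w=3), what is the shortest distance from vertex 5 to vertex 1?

Step 1: Build adjacency list with weights:
  1: 2(w=2), 3(w=5), 4(w=6), 5(w=4), 6(w=3)
  2: 1(w=2), 5(w=6)
  3: 1(w=5), 5(w=5)
  4: 1(w=6), 6(w=2)
  5: 1(w=4), 2(w=6), 3(w=5), 6(w=3)
  6: 1(w=3), 4(w=2), 5(w=3)

Step 2: Apply Dijkstra's algorithm from vertex 5:
  Visit vertex 5 (distance=0)
    Update dist[1] = 4
    Update dist[2] = 6
    Update dist[3] = 5
    Update dist[6] = 3
  Visit vertex 6 (distance=3)
    Update dist[4] = 5
  Visit vertex 1 (distance=4)

Step 3: Shortest path: 5 -> 1
Total weight: 4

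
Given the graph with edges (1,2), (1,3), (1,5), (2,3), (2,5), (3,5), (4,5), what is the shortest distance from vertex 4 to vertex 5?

Step 1: Build adjacency list:
  1: 2, 3, 5
  2: 1, 3, 5
  3: 1, 2, 5
  4: 5
  5: 1, 2, 3, 4

Step 2: BFS from vertex 4 to find shortest path to 5:
  vertex 5 reached at distance 1

Step 3: Shortest path: 4 -> 5
Path length: 1 edge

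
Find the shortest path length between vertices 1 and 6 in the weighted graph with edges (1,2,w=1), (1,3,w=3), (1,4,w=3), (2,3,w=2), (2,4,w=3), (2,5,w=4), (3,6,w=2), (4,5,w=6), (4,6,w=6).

Step 1: Build adjacency list with weights:
  1: 2(w=1), 3(w=3), 4(w=3)
  2: 1(w=1), 3(w=2), 4(w=3), 5(w=4)
  3: 1(w=3), 2(w=2), 6(w=2)
  4: 1(w=3), 2(w=3), 5(w=6), 6(w=6)
  5: 2(w=4), 4(w=6)
  6: 3(w=2), 4(w=6)

Step 2: Apply Dijkstra's algorithm from vertex 1:
  Visit vertex 1 (distance=0)
    Update dist[2] = 1
    Update dist[3] = 3
    Update dist[4] = 3
  Visit vertex 2 (distance=1)
    Update dist[5] = 5
  Visit vertex 3 (distance=3)
    Update dist[6] = 5
  Visit vertex 4 (distance=3)
  Visit vertex 5 (distance=5)
  Visit vertex 6 (distance=5)

Step 3: Shortest path: 1 -> 3 -> 6
Total weight: 3 + 2 = 5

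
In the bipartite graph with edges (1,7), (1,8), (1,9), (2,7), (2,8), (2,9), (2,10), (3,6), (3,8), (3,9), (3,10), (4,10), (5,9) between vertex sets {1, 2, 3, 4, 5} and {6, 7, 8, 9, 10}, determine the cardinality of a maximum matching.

Step 1: List the neighbors of each left vertex:
  1: 7, 8, 9
  2: 7, 8, 9, 10
  3: 6, 8, 9, 10
  4: 10
  5: 9

Step 2: Greedily match left vertices, then look for augmenting paths:
  Match 1 -- 7
  Match 2 -- 8
  Match 3 -- 6
  Match 4 -- 10
  Match 5 -- 9
  No augmenting path remains.

Step 3: Verify this is maximum:
  Matching size 5 = min(|L|, |R|) = min(5, 5), which is an upper bound, so this matching is maximum.

Maximum matching: {(1,7), (2,8), (3,6), (4,10), (5,9)}
Size: 5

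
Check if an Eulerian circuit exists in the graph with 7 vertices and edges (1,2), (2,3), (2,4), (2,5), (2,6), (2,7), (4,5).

Step 1: Find the degree of each vertex:
  deg(1) = 1
  deg(2) = 6
  deg(3) = 1
  deg(4) = 2
  deg(5) = 2
  deg(6) = 1
  deg(7) = 1

Step 2: Count vertices with odd degree:
  Odd-degree vertices: 1, 3, 6, 7 (4 total)

Step 3: Apply Euler's theorem:
  - Eulerian circuit exists iff graph is connected and all vertices have even degree
  - Eulerian path exists iff graph is connected and has 0 or 2 odd-degree vertices

Graph has 4 odd-degree vertices (need 0 or 2).
Neither Eulerian path nor Eulerian circuit exists.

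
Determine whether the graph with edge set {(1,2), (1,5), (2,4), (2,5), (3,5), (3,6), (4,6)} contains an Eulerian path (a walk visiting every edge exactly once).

Step 1: Find the degree of each vertex:
  deg(1) = 2
  deg(2) = 3
  deg(3) = 2
  deg(4) = 2
  deg(5) = 3
  deg(6) = 2

Step 2: Count vertices with odd degree:
  Odd-degree vertices: 2, 5 (2 total)

Step 3: Apply Euler's theorem:
  - Eulerian circuit exists iff graph is connected and all vertices have even degree
  - Eulerian path exists iff graph is connected and has 0 or 2 odd-degree vertices

Graph is connected with exactly 2 odd-degree vertices (2, 5).
Eulerian path exists (starting and ending at the odd-degree vertices), but no Eulerian circuit.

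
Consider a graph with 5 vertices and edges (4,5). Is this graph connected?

Step 1: Build adjacency list from edges:
  1: (none)
  2: (none)
  3: (none)
  4: 5
  5: 4

Step 2: Run BFS/DFS from vertex 1:
  Visited: {1}
  Reached 1 of 5 vertices

Step 3: Only 1 of 5 vertices reached. Graph is disconnected.
Connected components: {1}, {2}, {3}, {4, 5}
Answer: No, the graph is not connected (4 components).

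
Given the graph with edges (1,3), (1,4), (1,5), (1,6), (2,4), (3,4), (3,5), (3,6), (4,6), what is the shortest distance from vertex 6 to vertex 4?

Step 1: Build adjacency list:
  1: 3, 4, 5, 6
  2: 4
  3: 1, 4, 5, 6
  4: 1, 2, 3, 6
  5: 1, 3
  6: 1, 3, 4

Step 2: BFS from vertex 6 to find shortest path to 4:
  vertex 1 reached at distance 1
  vertex 3 reached at distance 1
  vertex 4 reached at distance 1

Step 3: Shortest path: 6 -> 4
Path length: 1 edge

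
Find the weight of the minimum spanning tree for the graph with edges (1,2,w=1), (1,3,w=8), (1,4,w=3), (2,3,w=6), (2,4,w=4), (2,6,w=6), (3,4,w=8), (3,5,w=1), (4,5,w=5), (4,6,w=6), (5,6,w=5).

Apply Kruskal's algorithm (sort edges by weight, add if no cycle):

Sorted edges by weight:
  (1,2) w=1
  (3,5) w=1
  (1,4) w=3
  (2,4) w=4
  (4,5) w=5
  (5,6) w=5
  (2,6) w=6
  (2,3) w=6
  (4,6) w=6
  (1,3) w=8
  (3,4) w=8

Add edge (1,2) w=1 -- no cycle. Running total: 1
Add edge (3,5) w=1 -- no cycle. Running total: 2
Add edge (1,4) w=3 -- no cycle. Running total: 5
Skip edge (2,4) w=4 -- would create cycle
Add edge (4,5) w=5 -- no cycle. Running total: 10
Add edge (5,6) w=5 -- no cycle. Running total: 15

MST edges: (1,2,w=1), (3,5,w=1), (1,4,w=3), (4,5,w=5), (5,6,w=5)
Total MST weight: 1 + 1 + 3 + 5 + 5 = 15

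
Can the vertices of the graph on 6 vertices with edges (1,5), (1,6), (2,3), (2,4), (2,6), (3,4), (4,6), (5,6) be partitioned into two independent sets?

Step 1: Attempt 2-coloring using BFS:
  Start at vertex 1, assign color 0
  Color vertex 5 with color 1 (neighbor of 1)
  Color vertex 6 with color 1 (neighbor of 1)

Step 2: Conflict found! Vertices 5 and 6 are adjacent but have the same color.
This means the graph contains an odd cycle.

The graph is NOT bipartite.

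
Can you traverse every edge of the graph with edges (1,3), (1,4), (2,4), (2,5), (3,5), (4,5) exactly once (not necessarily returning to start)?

Step 1: Find the degree of each vertex:
  deg(1) = 2
  deg(2) = 2
  deg(3) = 2
  deg(4) = 3
  deg(5) = 3

Step 2: Count vertices with odd degree:
  Odd-degree vertices: 4, 5 (2 total)

Step 3: Apply Euler's theorem:
  - Eulerian circuit exists iff graph is connected and all vertices have even degree
  - Eulerian path exists iff graph is connected and has 0 or 2 odd-degree vertices

Graph is connected with exactly 2 odd-degree vertices (4, 5).
Eulerian path exists (starting and ending at the odd-degree vertices), but no Eulerian circuit.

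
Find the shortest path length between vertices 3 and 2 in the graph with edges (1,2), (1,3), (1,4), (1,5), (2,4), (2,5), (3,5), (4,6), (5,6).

Step 1: Build adjacency list:
  1: 2, 3, 4, 5
  2: 1, 4, 5
  3: 1, 5
  4: 1, 2, 6
  5: 1, 2, 3, 6
  6: 4, 5

Step 2: BFS from vertex 3 to find shortest path to 2:
  vertex 1 reached at distance 1
  vertex 5 reached at distance 1
  vertex 2 reached at distance 2

Step 3: Shortest path: 3 -> 1 -> 2
Path length: 2 edges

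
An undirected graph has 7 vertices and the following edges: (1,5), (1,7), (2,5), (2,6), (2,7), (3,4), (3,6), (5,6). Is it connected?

Step 1: Build adjacency list from edges:
  1: 5, 7
  2: 5, 6, 7
  3: 4, 6
  4: 3
  5: 1, 2, 6
  6: 2, 3, 5
  7: 1, 2

Step 2: Run BFS/DFS from vertex 1:
  Visited: {1, 5, 7, 2, 6, 3, 4}
  Reached 7 of 7 vertices

Step 3: All 7 vertices reached from vertex 1, so the graph is connected.
Answer: Yes, the graph is connected.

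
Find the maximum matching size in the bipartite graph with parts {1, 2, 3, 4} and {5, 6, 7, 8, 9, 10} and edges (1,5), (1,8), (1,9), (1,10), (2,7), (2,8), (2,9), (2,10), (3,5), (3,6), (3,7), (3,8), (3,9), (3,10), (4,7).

Step 1: List the neighbors of each left vertex:
  1: 5, 8, 9, 10
  2: 7, 8, 9, 10
  3: 5, 6, 7, 8, 9, 10
  4: 7

Step 2: Greedily match left vertices, then look for augmenting paths:
  Match 1 -- 5
  Match 2 -- 8
  Match 3 -- 6
  Match 4 -- 7
  No augmenting path remains.

Step 3: Verify this is maximum:
  Matching size 4 = min(|L|, |R|) = min(4, 6), which is an upper bound, so this matching is maximum.

Maximum matching: {(1,5), (2,8), (3,6), (4,7)}
Size: 4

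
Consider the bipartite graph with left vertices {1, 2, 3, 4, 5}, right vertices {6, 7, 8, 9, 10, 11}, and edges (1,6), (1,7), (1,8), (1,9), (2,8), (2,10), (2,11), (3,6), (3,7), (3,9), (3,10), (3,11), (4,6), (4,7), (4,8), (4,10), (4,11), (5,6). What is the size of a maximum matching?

Step 1: List the neighbors of each left vertex:
  1: 6, 7, 8, 9
  2: 8, 10, 11
  3: 6, 7, 9, 10, 11
  4: 6, 7, 8, 10, 11
  5: 6

Step 2: Greedily match left vertices, then look for augmenting paths:
  Match 1 -- 9
  Match 2 -- 8
  Match 3 -- 7
  Match 4 -- 10
  Match 5 -- 6
  No augmenting path remains.

Step 3: Verify this is maximum:
  Matching size 5 = min(|L|, |R|) = min(5, 6), which is an upper bound, so this matching is maximum.

Maximum matching: {(1,9), (2,8), (3,7), (4,10), (5,6)}
Size: 5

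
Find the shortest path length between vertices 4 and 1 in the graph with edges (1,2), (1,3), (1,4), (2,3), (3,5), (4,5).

Step 1: Build adjacency list:
  1: 2, 3, 4
  2: 1, 3
  3: 1, 2, 5
  4: 1, 5
  5: 3, 4

Step 2: BFS from vertex 4 to find shortest path to 1:
  vertex 1 reached at distance 1

Step 3: Shortest path: 4 -> 1
Path length: 1 edge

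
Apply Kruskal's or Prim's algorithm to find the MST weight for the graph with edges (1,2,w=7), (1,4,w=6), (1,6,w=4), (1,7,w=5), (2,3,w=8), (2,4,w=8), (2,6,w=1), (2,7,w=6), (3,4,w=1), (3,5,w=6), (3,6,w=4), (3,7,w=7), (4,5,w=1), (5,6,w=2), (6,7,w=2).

Apply Kruskal's algorithm (sort edges by weight, add if no cycle):

Sorted edges by weight:
  (2,6) w=1
  (3,4) w=1
  (4,5) w=1
  (5,6) w=2
  (6,7) w=2
  (1,6) w=4
  (3,6) w=4
  (1,7) w=5
  (1,4) w=6
  (2,7) w=6
  (3,5) w=6
  (1,2) w=7
  (3,7) w=7
  (2,3) w=8
  (2,4) w=8

Add edge (2,6) w=1 -- no cycle. Running total: 1
Add edge (3,4) w=1 -- no cycle. Running total: 2
Add edge (4,5) w=1 -- no cycle. Running total: 3
Add edge (5,6) w=2 -- no cycle. Running total: 5
Add edge (6,7) w=2 -- no cycle. Running total: 7
Add edge (1,6) w=4 -- no cycle. Running total: 11

MST edges: (2,6,w=1), (3,4,w=1), (4,5,w=1), (5,6,w=2), (6,7,w=2), (1,6,w=4)
Total MST weight: 1 + 1 + 1 + 2 + 2 + 4 = 11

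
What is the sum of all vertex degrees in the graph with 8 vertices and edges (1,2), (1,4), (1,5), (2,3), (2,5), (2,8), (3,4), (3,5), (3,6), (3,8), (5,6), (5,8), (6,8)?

Step 1: Count edges incident to each vertex:
  deg(1) = 3 (neighbors: 2, 4, 5)
  deg(2) = 4 (neighbors: 1, 3, 5, 8)
  deg(3) = 5 (neighbors: 2, 4, 5, 6, 8)
  deg(4) = 2 (neighbors: 1, 3)
  deg(5) = 5 (neighbors: 1, 2, 3, 6, 8)
  deg(6) = 3 (neighbors: 3, 5, 8)
  deg(7) = 0 (neighbors: none)
  deg(8) = 4 (neighbors: 2, 3, 5, 6)

Step 2: Sum all degrees:
  3 + 4 + 5 + 2 + 5 + 3 + 0 + 4 = 26

Verification: sum of degrees = 2 * |E| = 2 * 13 = 26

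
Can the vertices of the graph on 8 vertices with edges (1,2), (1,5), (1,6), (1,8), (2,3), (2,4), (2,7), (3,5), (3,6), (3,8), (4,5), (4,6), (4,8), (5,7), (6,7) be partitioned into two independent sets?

Step 1: Attempt 2-coloring using BFS:
  Start at vertex 1, assign color 0
  Color vertex 2 with color 1 (neighbor of 1)
  Color vertex 5 with color 1 (neighbor of 1)
  Color vertex 6 with color 1 (neighbor of 1)
  Color vertex 8 with color 1 (neighbor of 1)
  Color vertex 3 with color 0 (neighbor of 2)
  Color vertex 4 with color 0 (neighbor of 2)
  Color vertex 7 with color 0 (neighbor of 2)

Step 2: 2-coloring succeeded. No conflicts found.
  Set A (color 0): {1, 3, 4, 7}
  Set B (color 1): {2, 5, 6, 8}

The graph is bipartite with partition {1, 3, 4, 7}, {2, 5, 6, 8}.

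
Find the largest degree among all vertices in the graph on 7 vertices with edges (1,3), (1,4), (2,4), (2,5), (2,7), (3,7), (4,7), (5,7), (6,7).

Step 1: Count edges incident to each vertex:
  deg(1) = 2 (neighbors: 3, 4)
  deg(2) = 3 (neighbors: 4, 5, 7)
  deg(3) = 2 (neighbors: 1, 7)
  deg(4) = 3 (neighbors: 1, 2, 7)
  deg(5) = 2 (neighbors: 2, 7)
  deg(6) = 1 (neighbors: 7)
  deg(7) = 5 (neighbors: 2, 3, 4, 5, 6)

Step 2: Find maximum:
  max(2, 3, 2, 3, 2, 1, 5) = 5 (vertex 7)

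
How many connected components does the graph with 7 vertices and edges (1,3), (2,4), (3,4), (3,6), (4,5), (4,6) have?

Step 1: Build adjacency list from edges:
  1: 3
  2: 4
  3: 1, 4, 6
  4: 2, 3, 5, 6
  5: 4
  6: 3, 4
  7: (none)

Step 2: Run BFS/DFS from vertex 1:
  Visited: {1, 3, 4, 6, 2, 5}
  Reached 6 of 7 vertices

Step 3: Only 6 of 7 vertices reached. Graph is disconnected.
Connected components: {1, 2, 3, 4, 5, 6}, {7}
Number of connected components: 2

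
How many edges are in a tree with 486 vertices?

A tree on n vertices always has exactly n - 1 edges.
For n = 486: edges = 486 - 1 = 485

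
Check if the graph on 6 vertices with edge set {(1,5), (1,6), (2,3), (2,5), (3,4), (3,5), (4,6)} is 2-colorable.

Step 1: Attempt 2-coloring using BFS:
  Start at vertex 1, assign color 0
  Color vertex 5 with color 1 (neighbor of 1)
  Color vertex 6 with color 1 (neighbor of 1)
  Color vertex 2 with color 0 (neighbor of 5)
  Color vertex 3 with color 0 (neighbor of 5)
  Color vertex 4 with color 0 (neighbor of 6)

Step 2: Conflict found! Vertices 2 and 3 are adjacent but have the same color.
This means the graph contains an odd cycle.

The graph is NOT bipartite.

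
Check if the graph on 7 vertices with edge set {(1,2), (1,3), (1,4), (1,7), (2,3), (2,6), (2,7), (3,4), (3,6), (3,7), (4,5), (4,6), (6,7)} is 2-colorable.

Step 1: Attempt 2-coloring using BFS:
  Start at vertex 1, assign color 0
  Color vertex 2 with color 1 (neighbor of 1)
  Color vertex 3 with color 1 (neighbor of 1)
  Color vertex 4 with color 1 (neighbor of 1)
  Color vertex 7 with color 1 (neighbor of 1)

Step 2: Conflict found! Vertices 2 and 3 are adjacent but have the same color.
This means the graph contains an odd cycle.

The graph is NOT bipartite.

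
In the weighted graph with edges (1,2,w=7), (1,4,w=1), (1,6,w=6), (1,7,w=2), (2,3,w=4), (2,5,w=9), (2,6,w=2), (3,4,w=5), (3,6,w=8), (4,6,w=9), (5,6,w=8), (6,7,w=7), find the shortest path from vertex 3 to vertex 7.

Step 1: Build adjacency list with weights:
  1: 2(w=7), 4(w=1), 6(w=6), 7(w=2)
  2: 1(w=7), 3(w=4), 5(w=9), 6(w=2)
  3: 2(w=4), 4(w=5), 6(w=8)
  4: 1(w=1), 3(w=5), 6(w=9)
  5: 2(w=9), 6(w=8)
  6: 1(w=6), 2(w=2), 3(w=8), 4(w=9), 5(w=8), 7(w=7)
  7: 1(w=2), 6(w=7)

Step 2: Apply Dijkstra's algorithm from vertex 3:
  Visit vertex 3 (distance=0)
    Update dist[2] = 4
    Update dist[4] = 5
    Update dist[6] = 8
  Visit vertex 2 (distance=4)
    Update dist[1] = 11
    Update dist[5] = 13
    Update dist[6] = 6
  Visit vertex 4 (distance=5)
    Update dist[1] = 6
  Visit vertex 1 (distance=6)
    Update dist[7] = 8
  Visit vertex 6 (distance=6)
  Visit vertex 7 (distance=8)

Step 3: Shortest path: 3 -> 4 -> 1 -> 7
Total weight: 5 + 1 + 2 = 8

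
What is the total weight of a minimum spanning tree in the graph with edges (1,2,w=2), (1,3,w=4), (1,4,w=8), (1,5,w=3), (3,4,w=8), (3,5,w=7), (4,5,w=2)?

Apply Kruskal's algorithm (sort edges by weight, add if no cycle):

Sorted edges by weight:
  (1,2) w=2
  (4,5) w=2
  (1,5) w=3
  (1,3) w=4
  (3,5) w=7
  (1,4) w=8
  (3,4) w=8

Add edge (1,2) w=2 -- no cycle. Running total: 2
Add edge (4,5) w=2 -- no cycle. Running total: 4
Add edge (1,5) w=3 -- no cycle. Running total: 7
Add edge (1,3) w=4 -- no cycle. Running total: 11

MST edges: (1,2,w=2), (4,5,w=2), (1,5,w=3), (1,3,w=4)
Total MST weight: 2 + 2 + 3 + 4 = 11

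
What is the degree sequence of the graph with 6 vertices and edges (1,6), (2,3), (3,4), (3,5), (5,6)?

Step 1: Count edges incident to each vertex:
  deg(1) = 1 (neighbors: 6)
  deg(2) = 1 (neighbors: 3)
  deg(3) = 3 (neighbors: 2, 4, 5)
  deg(4) = 1 (neighbors: 3)
  deg(5) = 2 (neighbors: 3, 6)
  deg(6) = 2 (neighbors: 1, 5)

Step 2: Sort degrees in non-increasing order:
  Degrees: [1, 1, 3, 1, 2, 2] -> sorted: [3, 2, 2, 1, 1, 1]

Degree sequence: [3, 2, 2, 1, 1, 1]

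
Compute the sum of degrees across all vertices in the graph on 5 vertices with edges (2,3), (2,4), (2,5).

Step 1: Count edges incident to each vertex:
  deg(1) = 0 (neighbors: none)
  deg(2) = 3 (neighbors: 3, 4, 5)
  deg(3) = 1 (neighbors: 2)
  deg(4) = 1 (neighbors: 2)
  deg(5) = 1 (neighbors: 2)

Step 2: Sum all degrees:
  0 + 3 + 1 + 1 + 1 = 6

Verification: sum of degrees = 2 * |E| = 2 * 3 = 6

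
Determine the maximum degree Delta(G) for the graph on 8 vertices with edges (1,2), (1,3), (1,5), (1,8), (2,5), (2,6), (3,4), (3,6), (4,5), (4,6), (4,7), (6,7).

Step 1: Count edges incident to each vertex:
  deg(1) = 4 (neighbors: 2, 3, 5, 8)
  deg(2) = 3 (neighbors: 1, 5, 6)
  deg(3) = 3 (neighbors: 1, 4, 6)
  deg(4) = 4 (neighbors: 3, 5, 6, 7)
  deg(5) = 3 (neighbors: 1, 2, 4)
  deg(6) = 4 (neighbors: 2, 3, 4, 7)
  deg(7) = 2 (neighbors: 4, 6)
  deg(8) = 1 (neighbors: 1)

Step 2: Find maximum:
  max(4, 3, 3, 4, 3, 4, 2, 1) = 4 (vertex 1)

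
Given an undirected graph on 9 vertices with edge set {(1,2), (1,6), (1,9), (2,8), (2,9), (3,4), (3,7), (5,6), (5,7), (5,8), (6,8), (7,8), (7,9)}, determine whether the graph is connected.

Step 1: Build adjacency list from edges:
  1: 2, 6, 9
  2: 1, 8, 9
  3: 4, 7
  4: 3
  5: 6, 7, 8
  6: 1, 5, 8
  7: 3, 5, 8, 9
  8: 2, 5, 6, 7
  9: 1, 2, 7

Step 2: Run BFS/DFS from vertex 1:
  Visited: {1, 2, 6, 9, 8, 5, 7, 3, 4}
  Reached 9 of 9 vertices

Step 3: All 9 vertices reached from vertex 1, so the graph is connected.
Answer: Yes, the graph is connected.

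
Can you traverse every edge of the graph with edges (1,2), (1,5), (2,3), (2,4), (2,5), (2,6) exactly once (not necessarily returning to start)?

Step 1: Find the degree of each vertex:
  deg(1) = 2
  deg(2) = 5
  deg(3) = 1
  deg(4) = 1
  deg(5) = 2
  deg(6) = 1

Step 2: Count vertices with odd degree:
  Odd-degree vertices: 2, 3, 4, 6 (4 total)

Step 3: Apply Euler's theorem:
  - Eulerian circuit exists iff graph is connected and all vertices have even degree
  - Eulerian path exists iff graph is connected and has 0 or 2 odd-degree vertices

Graph has 4 odd-degree vertices (need 0 or 2).
Neither Eulerian path nor Eulerian circuit exists.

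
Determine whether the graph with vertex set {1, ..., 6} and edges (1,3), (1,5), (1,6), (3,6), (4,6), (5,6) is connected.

Step 1: Build adjacency list from edges:
  1: 3, 5, 6
  2: (none)
  3: 1, 6
  4: 6
  5: 1, 6
  6: 1, 3, 4, 5

Step 2: Run BFS/DFS from vertex 1:
  Visited: {1, 3, 5, 6, 4}
  Reached 5 of 6 vertices

Step 3: Only 5 of 6 vertices reached. Graph is disconnected.
Connected components: {1, 3, 4, 5, 6}, {2}
Answer: No, the graph is not connected (2 components).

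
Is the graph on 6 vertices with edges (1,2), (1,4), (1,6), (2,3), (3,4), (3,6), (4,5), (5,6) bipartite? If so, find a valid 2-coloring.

Step 1: Attempt 2-coloring using BFS:
  Start at vertex 1, assign color 0
  Color vertex 2 with color 1 (neighbor of 1)
  Color vertex 4 with color 1 (neighbor of 1)
  Color vertex 6 with color 1 (neighbor of 1)
  Color vertex 3 with color 0 (neighbor of 2)
  Color vertex 5 with color 0 (neighbor of 4)

Step 2: 2-coloring succeeded. No conflicts found.
  Set A (color 0): {1, 3, 5}
  Set B (color 1): {2, 4, 6}

The graph is bipartite with partition {1, 3, 5}, {2, 4, 6}.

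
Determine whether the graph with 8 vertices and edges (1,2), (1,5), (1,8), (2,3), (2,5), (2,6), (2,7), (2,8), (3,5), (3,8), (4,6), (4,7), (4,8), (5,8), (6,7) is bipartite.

Step 1: Attempt 2-coloring using BFS:
  Start at vertex 1, assign color 0
  Color vertex 2 with color 1 (neighbor of 1)
  Color vertex 5 with color 1 (neighbor of 1)
  Color vertex 8 with color 1 (neighbor of 1)
  Color vertex 3 with color 0 (neighbor of 2)

Step 2: Conflict found! Vertices 2 and 5 are adjacent but have the same color.
This means the graph contains an odd cycle.

The graph is NOT bipartite.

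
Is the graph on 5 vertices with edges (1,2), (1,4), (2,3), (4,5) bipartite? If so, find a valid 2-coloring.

Step 1: Attempt 2-coloring using BFS:
  Start at vertex 1, assign color 0
  Color vertex 2 with color 1 (neighbor of 1)
  Color vertex 4 with color 1 (neighbor of 1)
  Color vertex 3 with color 0 (neighbor of 2)
  Color vertex 5 with color 0 (neighbor of 4)

Step 2: 2-coloring succeeded. No conflicts found.
  Set A (color 0): {1, 3, 5}
  Set B (color 1): {2, 4}

The graph is bipartite with partition {1, 3, 5}, {2, 4}.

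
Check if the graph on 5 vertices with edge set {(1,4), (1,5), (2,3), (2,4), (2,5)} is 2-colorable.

Step 1: Attempt 2-coloring using BFS:
  Start at vertex 1, assign color 0
  Color vertex 4 with color 1 (neighbor of 1)
  Color vertex 5 with color 1 (neighbor of 1)
  Color vertex 2 with color 0 (neighbor of 4)
  Color vertex 3 with color 1 (neighbor of 2)

Step 2: 2-coloring succeeded. No conflicts found.
  Set A (color 0): {1, 2}
  Set B (color 1): {3, 4, 5}

The graph is bipartite with partition {1, 2}, {3, 4, 5}.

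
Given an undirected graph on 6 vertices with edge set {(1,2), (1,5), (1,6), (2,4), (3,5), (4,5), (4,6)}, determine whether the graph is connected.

Step 1: Build adjacency list from edges:
  1: 2, 5, 6
  2: 1, 4
  3: 5
  4: 2, 5, 6
  5: 1, 3, 4
  6: 1, 4

Step 2: Run BFS/DFS from vertex 1:
  Visited: {1, 2, 5, 6, 4, 3}
  Reached 6 of 6 vertices

Step 3: All 6 vertices reached from vertex 1, so the graph is connected.
Answer: Yes, the graph is connected.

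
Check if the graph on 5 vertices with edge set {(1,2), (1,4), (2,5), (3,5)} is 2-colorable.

Step 1: Attempt 2-coloring using BFS:
  Start at vertex 1, assign color 0
  Color vertex 2 with color 1 (neighbor of 1)
  Color vertex 4 with color 1 (neighbor of 1)
  Color vertex 5 with color 0 (neighbor of 2)
  Color vertex 3 with color 1 (neighbor of 5)

Step 2: 2-coloring succeeded. No conflicts found.
  Set A (color 0): {1, 5}
  Set B (color 1): {2, 3, 4}

The graph is bipartite with partition {1, 5}, {2, 3, 4}.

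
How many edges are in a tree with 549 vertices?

A tree on n vertices always has exactly n - 1 edges.
For n = 549: edges = 549 - 1 = 548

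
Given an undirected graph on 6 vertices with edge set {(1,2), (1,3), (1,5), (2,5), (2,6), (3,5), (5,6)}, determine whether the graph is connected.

Step 1: Build adjacency list from edges:
  1: 2, 3, 5
  2: 1, 5, 6
  3: 1, 5
  4: (none)
  5: 1, 2, 3, 6
  6: 2, 5

Step 2: Run BFS/DFS from vertex 1:
  Visited: {1, 2, 3, 5, 6}
  Reached 5 of 6 vertices

Step 3: Only 5 of 6 vertices reached. Graph is disconnected.
Connected components: {1, 2, 3, 5, 6}, {4}
Answer: No, the graph is not connected (2 components).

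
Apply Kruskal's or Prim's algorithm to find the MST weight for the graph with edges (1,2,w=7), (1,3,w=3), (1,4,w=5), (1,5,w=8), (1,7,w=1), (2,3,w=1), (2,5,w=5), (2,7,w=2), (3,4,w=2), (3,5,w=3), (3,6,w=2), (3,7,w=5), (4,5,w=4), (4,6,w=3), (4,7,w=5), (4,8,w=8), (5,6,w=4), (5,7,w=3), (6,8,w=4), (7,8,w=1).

Apply Kruskal's algorithm (sort edges by weight, add if no cycle):

Sorted edges by weight:
  (1,7) w=1
  (2,3) w=1
  (7,8) w=1
  (2,7) w=2
  (3,6) w=2
  (3,4) w=2
  (1,3) w=3
  (3,5) w=3
  (4,6) w=3
  (5,7) w=3
  (4,5) w=4
  (5,6) w=4
  (6,8) w=4
  (1,4) w=5
  (2,5) w=5
  (3,7) w=5
  (4,7) w=5
  (1,2) w=7
  (1,5) w=8
  (4,8) w=8

Add edge (1,7) w=1 -- no cycle. Running total: 1
Add edge (2,3) w=1 -- no cycle. Running total: 2
Add edge (7,8) w=1 -- no cycle. Running total: 3
Add edge (2,7) w=2 -- no cycle. Running total: 5
Add edge (3,6) w=2 -- no cycle. Running total: 7
Add edge (3,4) w=2 -- no cycle. Running total: 9
Skip edge (1,3) w=3 -- would create cycle
Add edge (3,5) w=3 -- no cycle. Running total: 12

MST edges: (1,7,w=1), (2,3,w=1), (7,8,w=1), (2,7,w=2), (3,6,w=2), (3,4,w=2), (3,5,w=3)
Total MST weight: 1 + 1 + 1 + 2 + 2 + 2 + 3 = 12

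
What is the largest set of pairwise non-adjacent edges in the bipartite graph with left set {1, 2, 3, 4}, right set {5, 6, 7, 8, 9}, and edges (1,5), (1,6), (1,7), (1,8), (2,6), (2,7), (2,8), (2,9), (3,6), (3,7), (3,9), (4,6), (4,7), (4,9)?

Step 1: List the neighbors of each left vertex:
  1: 5, 6, 7, 8
  2: 6, 7, 8, 9
  3: 6, 7, 9
  4: 6, 7, 9

Step 2: Greedily match left vertices, then look for augmenting paths:
  Match 1 -- 5
  Match 2 -- 6
  Match 3 -- 7
  Match 4 -- 9
  No augmenting path remains.

Step 3: Verify this is maximum:
  Matching size 4 = min(|L|, |R|) = min(4, 5), which is an upper bound, so this matching is maximum.

Maximum matching: {(1,5), (2,6), (3,7), (4,9)}
Size: 4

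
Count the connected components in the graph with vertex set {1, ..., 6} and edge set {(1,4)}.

Step 1: Build adjacency list from edges:
  1: 4
  2: (none)
  3: (none)
  4: 1
  5: (none)
  6: (none)

Step 2: Run BFS/DFS from vertex 1:
  Visited: {1, 4}
  Reached 2 of 6 vertices

Step 3: Only 2 of 6 vertices reached. Graph is disconnected.
Connected components: {1, 4}, {2}, {3}, {5}, {6}
Number of connected components: 5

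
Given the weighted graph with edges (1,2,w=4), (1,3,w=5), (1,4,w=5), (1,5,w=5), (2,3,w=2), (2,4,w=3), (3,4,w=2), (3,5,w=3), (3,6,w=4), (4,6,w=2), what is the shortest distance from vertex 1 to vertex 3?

Step 1: Build adjacency list with weights:
  1: 2(w=4), 3(w=5), 4(w=5), 5(w=5)
  2: 1(w=4), 3(w=2), 4(w=3)
  3: 1(w=5), 2(w=2), 4(w=2), 5(w=3), 6(w=4)
  4: 1(w=5), 2(w=3), 3(w=2), 6(w=2)
  5: 1(w=5), 3(w=3)
  6: 3(w=4), 4(w=2)

Step 2: Apply Dijkstra's algorithm from vertex 1:
  Visit vertex 1 (distance=0)
    Update dist[2] = 4
    Update dist[3] = 5
    Update dist[4] = 5
    Update dist[5] = 5
  Visit vertex 2 (distance=4)
  Visit vertex 3 (distance=5)
    Update dist[6] = 9

Step 3: Shortest path: 1 -> 3
Total weight: 5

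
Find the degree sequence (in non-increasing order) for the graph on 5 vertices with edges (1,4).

Step 1: Count edges incident to each vertex:
  deg(1) = 1 (neighbors: 4)
  deg(2) = 0 (neighbors: none)
  deg(3) = 0 (neighbors: none)
  deg(4) = 1 (neighbors: 1)
  deg(5) = 0 (neighbors: none)

Step 2: Sort degrees in non-increasing order:
  Degrees: [1, 0, 0, 1, 0] -> sorted: [1, 1, 0, 0, 0]

Degree sequence: [1, 1, 0, 0, 0]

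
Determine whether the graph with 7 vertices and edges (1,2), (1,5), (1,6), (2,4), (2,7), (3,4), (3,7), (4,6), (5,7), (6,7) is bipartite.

Step 1: Attempt 2-coloring using BFS:
  Start at vertex 1, assign color 0
  Color vertex 2 with color 1 (neighbor of 1)
  Color vertex 5 with color 1 (neighbor of 1)
  Color vertex 6 with color 1 (neighbor of 1)
  Color vertex 4 with color 0 (neighbor of 2)
  Color vertex 7 with color 0 (neighbor of 2)
  Color vertex 3 with color 1 (neighbor of 4)

Step 2: 2-coloring succeeded. No conflicts found.
  Set A (color 0): {1, 4, 7}
  Set B (color 1): {2, 3, 5, 6}

The graph is bipartite with partition {1, 4, 7}, {2, 3, 5, 6}.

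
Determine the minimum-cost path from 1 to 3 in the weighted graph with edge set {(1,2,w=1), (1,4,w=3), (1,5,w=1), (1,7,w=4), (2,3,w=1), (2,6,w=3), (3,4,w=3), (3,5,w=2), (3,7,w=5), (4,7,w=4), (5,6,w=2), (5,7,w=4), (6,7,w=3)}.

Step 1: Build adjacency list with weights:
  1: 2(w=1), 4(w=3), 5(w=1), 7(w=4)
  2: 1(w=1), 3(w=1), 6(w=3)
  3: 2(w=1), 4(w=3), 5(w=2), 7(w=5)
  4: 1(w=3), 3(w=3), 7(w=4)
  5: 1(w=1), 3(w=2), 6(w=2), 7(w=4)
  6: 2(w=3), 5(w=2), 7(w=3)
  7: 1(w=4), 3(w=5), 4(w=4), 5(w=4), 6(w=3)

Step 2: Apply Dijkstra's algorithm from vertex 1:
  Visit vertex 1 (distance=0)
    Update dist[2] = 1
    Update dist[4] = 3
    Update dist[5] = 1
    Update dist[7] = 4
  Visit vertex 2 (distance=1)
    Update dist[3] = 2
    Update dist[6] = 4
  Visit vertex 5 (distance=1)
    Update dist[6] = 3
  Visit vertex 3 (distance=2)

Step 3: Shortest path: 1 -> 2 -> 3
Total weight: 1 + 1 = 2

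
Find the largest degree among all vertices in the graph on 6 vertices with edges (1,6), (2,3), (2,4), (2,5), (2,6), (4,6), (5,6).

Step 1: Count edges incident to each vertex:
  deg(1) = 1 (neighbors: 6)
  deg(2) = 4 (neighbors: 3, 4, 5, 6)
  deg(3) = 1 (neighbors: 2)
  deg(4) = 2 (neighbors: 2, 6)
  deg(5) = 2 (neighbors: 2, 6)
  deg(6) = 4 (neighbors: 1, 2, 4, 5)

Step 2: Find maximum:
  max(1, 4, 1, 2, 2, 4) = 4 (vertex 2)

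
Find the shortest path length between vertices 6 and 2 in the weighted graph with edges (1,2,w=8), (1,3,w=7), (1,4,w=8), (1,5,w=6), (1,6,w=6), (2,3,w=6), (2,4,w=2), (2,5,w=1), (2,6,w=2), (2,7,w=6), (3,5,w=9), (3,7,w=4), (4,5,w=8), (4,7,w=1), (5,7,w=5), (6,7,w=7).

Step 1: Build adjacency list with weights:
  1: 2(w=8), 3(w=7), 4(w=8), 5(w=6), 6(w=6)
  2: 1(w=8), 3(w=6), 4(w=2), 5(w=1), 6(w=2), 7(w=6)
  3: 1(w=7), 2(w=6), 5(w=9), 7(w=4)
  4: 1(w=8), 2(w=2), 5(w=8), 7(w=1)
  5: 1(w=6), 2(w=1), 3(w=9), 4(w=8), 7(w=5)
  6: 1(w=6), 2(w=2), 7(w=7)
  7: 2(w=6), 3(w=4), 4(w=1), 5(w=5), 6(w=7)

Step 2: Apply Dijkstra's algorithm from vertex 6:
  Visit vertex 6 (distance=0)
    Update dist[1] = 6
    Update dist[2] = 2
    Update dist[7] = 7
  Visit vertex 2 (distance=2)
    Update dist[3] = 8
    Update dist[4] = 4
    Update dist[5] = 3

Step 3: Shortest path: 6 -> 2
Total weight: 2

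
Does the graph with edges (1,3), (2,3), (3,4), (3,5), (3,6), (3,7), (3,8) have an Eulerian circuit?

Step 1: Find the degree of each vertex:
  deg(1) = 1
  deg(2) = 1
  deg(3) = 7
  deg(4) = 1
  deg(5) = 1
  deg(6) = 1
  deg(7) = 1
  deg(8) = 1

Step 2: Count vertices with odd degree:
  Odd-degree vertices: 1, 2, 3, 4, 5, 6, 7, 8 (8 total)

Step 3: Apply Euler's theorem:
  - Eulerian circuit exists iff graph is connected and all vertices have even degree
  - Eulerian path exists iff graph is connected and has 0 or 2 odd-degree vertices

Graph has 8 odd-degree vertices (need 0 or 2).
Neither Eulerian path nor Eulerian circuit exists.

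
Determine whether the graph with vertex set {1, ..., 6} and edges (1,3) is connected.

Step 1: Build adjacency list from edges:
  1: 3
  2: (none)
  3: 1
  4: (none)
  5: (none)
  6: (none)

Step 2: Run BFS/DFS from vertex 1:
  Visited: {1, 3}
  Reached 2 of 6 vertices

Step 3: Only 2 of 6 vertices reached. Graph is disconnected.
Connected components: {1, 3}, {2}, {4}, {5}, {6}
Answer: No, the graph is not connected (5 components).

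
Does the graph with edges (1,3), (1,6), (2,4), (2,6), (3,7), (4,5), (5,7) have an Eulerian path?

Step 1: Find the degree of each vertex:
  deg(1) = 2
  deg(2) = 2
  deg(3) = 2
  deg(4) = 2
  deg(5) = 2
  deg(6) = 2
  deg(7) = 2

Step 2: Count vertices with odd degree:
  All vertices have even degree (0 odd-degree vertices)

Step 3: Apply Euler's theorem:
  - Eulerian circuit exists iff graph is connected and all vertices have even degree
  - Eulerian path exists iff graph is connected and has 0 or 2 odd-degree vertices

Graph is connected with 0 odd-degree vertices.
Both Eulerian circuit and Eulerian path exist.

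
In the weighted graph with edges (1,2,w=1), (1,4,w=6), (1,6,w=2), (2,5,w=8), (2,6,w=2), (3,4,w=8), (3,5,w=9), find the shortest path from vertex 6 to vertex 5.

Step 1: Build adjacency list with weights:
  1: 2(w=1), 4(w=6), 6(w=2)
  2: 1(w=1), 5(w=8), 6(w=2)
  3: 4(w=8), 5(w=9)
  4: 1(w=6), 3(w=8)
  5: 2(w=8), 3(w=9)
  6: 1(w=2), 2(w=2)

Step 2: Apply Dijkstra's algorithm from vertex 6:
  Visit vertex 6 (distance=0)
    Update dist[1] = 2
    Update dist[2] = 2
  Visit vertex 1 (distance=2)
    Update dist[4] = 8
  Visit vertex 2 (distance=2)
    Update dist[5] = 10
  Visit vertex 4 (distance=8)
    Update dist[3] = 16
  Visit vertex 5 (distance=10)

Step 3: Shortest path: 6 -> 2 -> 5
Total weight: 2 + 8 = 10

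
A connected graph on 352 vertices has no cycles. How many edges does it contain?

A tree on n vertices always has exactly n - 1 edges.
For n = 352: edges = 352 - 1 = 351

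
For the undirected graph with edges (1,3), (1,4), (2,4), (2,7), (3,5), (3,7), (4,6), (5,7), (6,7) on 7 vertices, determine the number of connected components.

Step 1: Build adjacency list from edges:
  1: 3, 4
  2: 4, 7
  3: 1, 5, 7
  4: 1, 2, 6
  5: 3, 7
  6: 4, 7
  7: 2, 3, 5, 6

Step 2: Run BFS/DFS from vertex 1:
  Visited: {1, 3, 4, 5, 7, 2, 6}
  Reached 7 of 7 vertices

Step 3: All 7 vertices reached from vertex 1, so the graph is connected.
Number of connected components: 1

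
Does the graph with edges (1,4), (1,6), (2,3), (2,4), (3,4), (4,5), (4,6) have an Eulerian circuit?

Step 1: Find the degree of each vertex:
  deg(1) = 2
  deg(2) = 2
  deg(3) = 2
  deg(4) = 5
  deg(5) = 1
  deg(6) = 2

Step 2: Count vertices with odd degree:
  Odd-degree vertices: 4, 5 (2 total)

Step 3: Apply Euler's theorem:
  - Eulerian circuit exists iff graph is connected and all vertices have even degree
  - Eulerian path exists iff graph is connected and has 0 or 2 odd-degree vertices

Graph is connected with exactly 2 odd-degree vertices (4, 5).
Eulerian path exists (starting and ending at the odd-degree vertices), but no Eulerian circuit.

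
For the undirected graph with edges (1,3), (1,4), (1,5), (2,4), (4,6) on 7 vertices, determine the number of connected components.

Step 1: Build adjacency list from edges:
  1: 3, 4, 5
  2: 4
  3: 1
  4: 1, 2, 6
  5: 1
  6: 4
  7: (none)

Step 2: Run BFS/DFS from vertex 1:
  Visited: {1, 3, 4, 5, 2, 6}
  Reached 6 of 7 vertices

Step 3: Only 6 of 7 vertices reached. Graph is disconnected.
Connected components: {1, 2, 3, 4, 5, 6}, {7}
Number of connected components: 2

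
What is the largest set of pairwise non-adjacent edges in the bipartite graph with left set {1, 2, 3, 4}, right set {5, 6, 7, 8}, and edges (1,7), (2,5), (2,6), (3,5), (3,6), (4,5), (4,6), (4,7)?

Step 1: List the neighbors of each left vertex:
  1: 7
  2: 5, 6
  3: 5, 6
  4: 5, 6, 7

Step 2: Greedily match left vertices, then look for augmenting paths:
  Match 1 -- 7
  Match 2 -- 5
  Match 3 -- 6
  No augmenting path remains.

Step 3: Verify this is maximum:
  Matching has size 3. The vertex set {5, 6, 7} covers every edge and has size 3; any matching has at most one edge per cover vertex, so 3 is maximum (König's theorem).

Maximum matching: {(1,7), (2,5), (3,6)}
Size: 3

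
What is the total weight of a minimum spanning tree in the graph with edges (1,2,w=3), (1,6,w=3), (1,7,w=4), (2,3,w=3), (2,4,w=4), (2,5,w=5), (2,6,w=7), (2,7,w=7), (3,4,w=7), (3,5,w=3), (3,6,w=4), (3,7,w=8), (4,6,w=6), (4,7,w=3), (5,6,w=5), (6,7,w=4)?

Apply Kruskal's algorithm (sort edges by weight, add if no cycle):

Sorted edges by weight:
  (1,2) w=3
  (1,6) w=3
  (2,3) w=3
  (3,5) w=3
  (4,7) w=3
  (1,7) w=4
  (2,4) w=4
  (3,6) w=4
  (6,7) w=4
  (2,5) w=5
  (5,6) w=5
  (4,6) w=6
  (2,6) w=7
  (2,7) w=7
  (3,4) w=7
  (3,7) w=8

Add edge (1,2) w=3 -- no cycle. Running total: 3
Add edge (1,6) w=3 -- no cycle. Running total: 6
Add edge (2,3) w=3 -- no cycle. Running total: 9
Add edge (3,5) w=3 -- no cycle. Running total: 12
Add edge (4,7) w=3 -- no cycle. Running total: 15
Add edge (1,7) w=4 -- no cycle. Running total: 19

MST edges: (1,2,w=3), (1,6,w=3), (2,3,w=3), (3,5,w=3), (4,7,w=3), (1,7,w=4)
Total MST weight: 3 + 3 + 3 + 3 + 3 + 4 = 19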